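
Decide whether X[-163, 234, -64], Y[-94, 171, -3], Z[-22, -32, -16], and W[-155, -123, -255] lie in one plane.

No

A normal to the plane through X, Y, Z is n = XY × XZ = (13202, 5289, -9471).
The plane has equation n·P = -308156. For W: n·W = -281752.
-281752 ≠ -308156, so W is off the plane.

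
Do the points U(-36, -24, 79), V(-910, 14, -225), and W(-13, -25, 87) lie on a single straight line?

Yes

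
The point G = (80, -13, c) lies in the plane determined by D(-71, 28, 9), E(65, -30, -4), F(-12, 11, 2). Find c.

-28/3

The plane through D, E, F has equation 185x + 185y + 1110z = 2035.
Substituting G: (1110)c + (12395) = 2035, so c = -28/3.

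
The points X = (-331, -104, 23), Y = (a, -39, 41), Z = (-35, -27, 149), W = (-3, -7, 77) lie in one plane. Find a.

-119

The points are coplanar iff XY · (XZ × XW) = 0.
Expanding, this is linear in a: (-8064)a + (-959616) = 0.
So a = -119.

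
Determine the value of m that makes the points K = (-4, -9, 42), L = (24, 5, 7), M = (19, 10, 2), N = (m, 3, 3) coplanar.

38

The points are coplanar iff KL · (KM × KN) = 0.
Expanding, this is linear in m: (105)m + (-3990) = 0.
So m = 38.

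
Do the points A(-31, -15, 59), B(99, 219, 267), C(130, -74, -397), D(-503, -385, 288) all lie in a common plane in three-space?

With A as base: AB = (130, 234, 208), AC = (161, -59, -456), AD = (-472, -370, 229).
AC × AD = (-182231, 178363, -87418).
AB · (AC × AD) = -136032.
Since -136032 ≠ 0, the four points are not coplanar.

No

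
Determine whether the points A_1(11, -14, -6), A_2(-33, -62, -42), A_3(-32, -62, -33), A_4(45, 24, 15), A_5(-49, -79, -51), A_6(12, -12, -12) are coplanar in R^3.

No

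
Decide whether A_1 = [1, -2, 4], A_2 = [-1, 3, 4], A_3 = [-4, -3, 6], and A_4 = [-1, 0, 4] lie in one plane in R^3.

The four points are coplanar iff the 3×3 determinant with rows A_1A_2, A_1A_3, A_1A_4 is zero.
Rows: (-2, 5, 0), (-5, -1, 2), (-2, 2, 0).
Expanding along the first row: (-2)(-4) − (5)(4) + (0)(-12) = -12.
Nonzero ⇒ not coplanar.

No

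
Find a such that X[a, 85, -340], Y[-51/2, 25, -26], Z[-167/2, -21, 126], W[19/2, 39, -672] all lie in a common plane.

107/2

Coplanarity ⇔ det[XY; XZ; XW] = 0.
Expanding, this is linear in a: (-27588)a + (1475958) = 0.
So a = 107/2.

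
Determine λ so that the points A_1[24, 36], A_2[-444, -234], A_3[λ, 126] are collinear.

Collinearity: (A_3 − A_1) must be parallel to (A_2 − A_1) = (-468, -270).
Cross-multiplying the components: (λ − 24)·(-270) = (90)·(-468).
Solving gives λ = 180.

180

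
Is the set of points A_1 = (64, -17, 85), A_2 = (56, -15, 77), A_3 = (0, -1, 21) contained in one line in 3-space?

Yes

A_1A_2 = (-8, 2, -8), A_1A_3 = (-64, 16, -64).
A_1A_2 × A_1A_3 = (0, 0, 0).
The cross product vanishes, so the three points are collinear.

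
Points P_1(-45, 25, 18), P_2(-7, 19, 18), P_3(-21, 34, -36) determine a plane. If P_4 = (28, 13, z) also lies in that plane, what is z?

Coplanarity requires P_1P_2 · (P_1P_3 × P_1P_4) = 0.
P_1P_2 = (38, -6, 0), P_1P_3 = (24, 9, -54); the triple product is linear in z with coefficient 486 and constant term -9720.
Setting it to zero: z = 20.

20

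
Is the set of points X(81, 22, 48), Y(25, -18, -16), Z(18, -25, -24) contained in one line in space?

No

XY = (-56, -40, -64), XZ = (-63, -47, -72).
XY × XZ = (-128, 0, 112).
The cross product is nonzero, so the points do not lie on one line.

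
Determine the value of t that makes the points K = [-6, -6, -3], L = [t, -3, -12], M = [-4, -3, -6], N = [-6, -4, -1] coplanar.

-2

Normal to plane KMN: n = (12, -4, 4); plane equation n·P = -60.
Requiring n·L = -60: (12)t + (-36) = -60.
So t = -2.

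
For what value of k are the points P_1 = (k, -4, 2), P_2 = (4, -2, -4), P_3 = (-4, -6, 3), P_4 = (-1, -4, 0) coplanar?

-5

Coplanarity ⇔ det[P_1P_2; P_1P_3; P_1P_4] = 0.
Expanding, this is linear in k: (2)k + (10) = 0.
So k = -5.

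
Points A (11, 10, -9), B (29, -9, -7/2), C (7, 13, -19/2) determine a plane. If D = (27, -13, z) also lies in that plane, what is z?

Coplanarity requires AB · (AC × AD) = 0.
AB = (18, -19, 11/2), AC = (-4, 3, -1/2); the triple product is linear in z with coefficient -22 and constant term -11.
Setting it to zero: z = -1/2.

-1/2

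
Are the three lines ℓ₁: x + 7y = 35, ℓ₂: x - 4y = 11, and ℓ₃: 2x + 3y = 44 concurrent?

No

Lines aᵢx + bᵢy = cᵢ with pairwise distinct directions are concurrent exactly when det[aᵢ bᵢ cᵢ] = 0.
Here the determinant is 22.
Nonzero, so no common point exists.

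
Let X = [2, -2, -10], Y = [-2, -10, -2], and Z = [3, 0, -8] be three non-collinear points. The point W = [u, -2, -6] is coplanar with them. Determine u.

The plane through X, Y, Z has equation −32x + 16y = -96.
Substituting W: (-32)u + (-32) = -96, so u = 2.

2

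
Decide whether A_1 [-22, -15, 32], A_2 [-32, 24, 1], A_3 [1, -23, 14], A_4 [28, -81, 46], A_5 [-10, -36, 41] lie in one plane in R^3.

The plane through A_1, A_2, A_3 has normal n = A_1A_2 × A_1A_3 = (-950, -893, -817) and equation n·P = 8151.
Checking the remaining points: n·A_4 = 8151, n·A_5 = 8151.
All equal 8151, so all 5 points lie in one plane.

Yes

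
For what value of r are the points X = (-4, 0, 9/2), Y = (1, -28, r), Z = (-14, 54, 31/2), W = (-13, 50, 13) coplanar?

0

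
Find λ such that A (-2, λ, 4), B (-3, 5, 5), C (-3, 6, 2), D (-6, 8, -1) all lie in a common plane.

5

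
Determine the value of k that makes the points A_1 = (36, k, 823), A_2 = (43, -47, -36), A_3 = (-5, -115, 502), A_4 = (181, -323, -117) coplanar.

Coplanarity ⇔ det[A_1A_2; A_1A_3; A_1A_4] = 0.
Expanding, this is linear in k: (-70356)k + (-21669648) = 0.
So k = -308.

-308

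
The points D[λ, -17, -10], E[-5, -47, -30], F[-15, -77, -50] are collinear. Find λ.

Collinearity requires DE × DF = 0; each component is linear in λ.
The y-component gives (-20)λ + (100) = 0, so λ = 5.
The remaining components then also vanish.

5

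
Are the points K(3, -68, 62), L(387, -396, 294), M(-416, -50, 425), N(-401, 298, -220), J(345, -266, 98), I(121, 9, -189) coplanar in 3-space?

Yes

The plane through K, L, M has normal n = KL × KM = (-123240, -236600, -130520) and equation n·P = 7626840.
Checking the remaining points: n·N = 7626840, n·J = 7626840, n·I = 7626840.
All equal 7626840, so all 6 points lie in one plane.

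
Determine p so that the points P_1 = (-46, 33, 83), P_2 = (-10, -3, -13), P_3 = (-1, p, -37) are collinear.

Collinearity requires P_1P_2 × P_1P_3 = 0; each component is linear in p.
The x-component gives (96)p + (1152) = 0, so p = -12.
The remaining components then also vanish.

-12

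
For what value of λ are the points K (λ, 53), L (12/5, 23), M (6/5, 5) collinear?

22/5

Collinearity: (K − L) must be parallel to (M − L) = (-6/5, -18).
Cross-multiplying the components: (λ − 12/5)·(-18) = (30)·(-6/5).
Solving gives λ = 22/5.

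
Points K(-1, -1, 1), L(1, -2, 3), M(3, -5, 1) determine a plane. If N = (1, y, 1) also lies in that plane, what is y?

-3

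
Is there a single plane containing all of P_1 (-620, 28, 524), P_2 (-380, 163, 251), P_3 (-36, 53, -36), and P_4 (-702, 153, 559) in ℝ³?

No

The four points are coplanar iff the 3×3 determinant with rows P_1P_2, P_1P_3, P_1P_4 is zero.
Rows: (240, 135, -273), (584, 25, -560), (-82, 125, 35).
Expanding along the first row: (240)(70875) − (135)(-25480) + (-273)(75050) = -38850.
Nonzero ⇒ not coplanar.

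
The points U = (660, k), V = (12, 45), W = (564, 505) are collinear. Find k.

585

Collinearity: (U − V) must be parallel to (W − V) = (552, 460).
Cross-multiplying the components: (k − 45)·(552) = (648)·(460).
Solving gives k = 585.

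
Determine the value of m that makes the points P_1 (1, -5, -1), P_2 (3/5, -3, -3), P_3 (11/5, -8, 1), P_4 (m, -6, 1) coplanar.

3/5

The points are coplanar iff P_1P_2 · (P_1P_3 × P_1P_4) = 0.
Expanding, this is linear in m: (-2)m + (6/5) = 0.
So m = 3/5.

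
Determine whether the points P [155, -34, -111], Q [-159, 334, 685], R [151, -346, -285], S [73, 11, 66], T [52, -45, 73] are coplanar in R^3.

The plane through P, Q, R has normal n = PQ × PR = (184320, -57820, 99440) and equation n·X = 19497640.
Checking the remaining points: n·S = 19382380, n·T = 19445660.
Since n·S = 19382380 ≠ 19497640, S is off the plane and the points are not all coplanar.

No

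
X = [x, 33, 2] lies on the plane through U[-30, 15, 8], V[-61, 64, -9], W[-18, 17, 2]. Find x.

-42

A normal to the plane is n = UV × UW = (-260, -390, -650).
X lies in the plane iff n · UX = 0.
This gives (-260)x + (-10920) = 0, so x = -42.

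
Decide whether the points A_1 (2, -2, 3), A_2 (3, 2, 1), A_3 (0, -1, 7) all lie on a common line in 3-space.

No

A_1A_2 = (1, 4, -2), A_1A_3 = (-2, 1, 4).
A_1A_2 × A_1A_3 = (18, 0, 9).
The cross product is nonzero, so the points do not lie on one line.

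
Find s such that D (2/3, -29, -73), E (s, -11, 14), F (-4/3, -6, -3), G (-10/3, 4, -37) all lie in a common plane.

-1/3

Normal to plane DFG: n = (-1482, -208, 26); plane equation n·P = 3146.
Requiring n·E = 3146: (-1482)s + (2652) = 3146.
So s = -1/3.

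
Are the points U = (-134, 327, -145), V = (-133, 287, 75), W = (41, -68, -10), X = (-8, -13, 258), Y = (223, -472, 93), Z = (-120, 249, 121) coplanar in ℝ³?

No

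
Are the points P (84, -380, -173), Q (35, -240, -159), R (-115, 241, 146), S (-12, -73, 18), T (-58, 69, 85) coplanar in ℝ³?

No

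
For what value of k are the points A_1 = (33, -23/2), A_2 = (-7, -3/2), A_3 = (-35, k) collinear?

Collinearity: (A_3 − A_1) must be parallel to (A_2 − A_1) = (-40, 10).
Cross-multiplying the components: (k − (-23/2))·(-40) = (-68)·(10).
Solving gives k = 11/2.

11/2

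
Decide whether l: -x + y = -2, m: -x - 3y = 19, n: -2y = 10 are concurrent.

Lines aᵢx + bᵢy = cᵢ with pairwise distinct directions are concurrent exactly when det[aᵢ bᵢ cᵢ] = 0.
Here the determinant is -2.
Nonzero, so no common point exists.

No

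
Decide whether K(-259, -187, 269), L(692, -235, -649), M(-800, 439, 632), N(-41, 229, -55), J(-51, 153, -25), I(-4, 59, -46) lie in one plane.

Yes

The plane through K, L, M has normal n = KL × KM = (557244, 151425, 569358) and equation n·P = -19485369.
Checking the remaining points: n·N = -19485369, n·J = -19485369, n·I = -19485369.
All equal -19485369, so all 6 points lie in one plane.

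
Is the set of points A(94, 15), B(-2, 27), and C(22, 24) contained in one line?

AB = (-96, 12), AC = (-72, 9).
Checking proportionality: AC = 3/4·AB, so the vectors are parallel and the points are collinear.

Yes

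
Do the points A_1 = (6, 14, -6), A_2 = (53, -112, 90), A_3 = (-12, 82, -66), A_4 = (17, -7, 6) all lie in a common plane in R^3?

With A_1 as base: A_1A_2 = (47, -126, 96), A_1A_3 = (-18, 68, -60), A_1A_4 = (11, -21, 12).
A_1A_3 × A_1A_4 = (-444, -444, -370).
A_1A_2 · (A_1A_3 × A_1A_4) = -444.
Since -444 ≠ 0, the four points are not coplanar.

No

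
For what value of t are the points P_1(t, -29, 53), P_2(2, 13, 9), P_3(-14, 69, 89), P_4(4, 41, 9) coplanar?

-12

The points are coplanar iff P_1P_2 · (P_1P_3 × P_1P_4) = 0.
Expanding, this is linear in t: (2240)t + (26880) = 0.
So t = -12.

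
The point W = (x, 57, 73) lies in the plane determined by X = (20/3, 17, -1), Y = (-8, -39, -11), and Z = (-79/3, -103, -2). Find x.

12

The plane through X, Y, Z has equation −1144x + (946/3)y − 88z = -2178.
Substituting W: (-1144)x + (11550) = -2178, so x = 12.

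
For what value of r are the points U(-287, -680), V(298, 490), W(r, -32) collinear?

Collinearity: (W − U) must be parallel to (V − U) = (585, 1170).
Cross-multiplying the components: (r − (-287))·(1170) = (648)·(585).
Solving gives r = 37.

37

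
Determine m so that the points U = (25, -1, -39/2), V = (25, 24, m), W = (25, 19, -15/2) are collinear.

Direction UW = (0, 20, 12). From the y-coordinate of V, the parameter along the line is τ = (24 − (-1))/20 = 5/4.
Then m = (-39/2) + 5/4·(12) = -9/2.

-9/2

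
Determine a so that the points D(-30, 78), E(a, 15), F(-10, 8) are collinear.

-12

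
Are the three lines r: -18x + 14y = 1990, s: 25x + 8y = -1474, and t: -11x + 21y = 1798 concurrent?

No

The three lines meet at one point iff the augmented coefficient matrix [aᵢ bᵢ cᵢ] has rank < 3, i.e. its determinant vanishes.
Here the determinant is 1482.
Nonzero, so no common point exists.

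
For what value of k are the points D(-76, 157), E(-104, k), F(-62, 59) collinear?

353

The three points are collinear iff det[DE; DF] = 0.
This determinant is linear in k: (-14)k + (4942) = 0, so k = 353.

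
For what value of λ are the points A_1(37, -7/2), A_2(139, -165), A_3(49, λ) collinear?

Collinearity: (A_3 − A_1) must be parallel to (A_2 − A_1) = (102, -323/2).
Cross-multiplying the components: (λ − (-7/2))·(102) = (12)·(-323/2).
Solving gives λ = -45/2.

-45/2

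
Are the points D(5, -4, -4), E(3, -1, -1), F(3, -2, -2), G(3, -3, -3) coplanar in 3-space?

Yes

A normal to the plane through D, E, F is n = DE × DF = (0, -2, 2).
The plane has equation n·P = 0. For G: n·G = 0.
Equal, so G lies in the plane and all four are coplanar.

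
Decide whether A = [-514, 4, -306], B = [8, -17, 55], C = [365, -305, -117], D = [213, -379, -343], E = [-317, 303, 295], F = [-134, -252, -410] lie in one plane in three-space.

No

The plane through A, B, C has normal n = AB × AC = (107580, 218661, -142839) and equation n·P = -10712742.
Checking the remaining points: n·D = -10964202, n·E = -9986082, n·F = -10954302.
Since n·D = -10964202 ≠ -10712742, D is off the plane and the points are not all coplanar.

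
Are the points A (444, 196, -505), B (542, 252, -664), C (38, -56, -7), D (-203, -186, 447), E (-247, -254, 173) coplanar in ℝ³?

No

The plane through A, B, C has normal n = AB × AC = (-12180, 15750, -1960) and equation n·P = -1331120.
Checking the remaining points: n·D = -1333080, n·E = -1331120.
Since n·D = -1333080 ≠ -1331120, D is off the plane and the points are not all coplanar.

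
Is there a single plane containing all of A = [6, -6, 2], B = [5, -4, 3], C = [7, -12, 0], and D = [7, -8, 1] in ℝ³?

Yes

With A as base: AB = (-1, 2, 1), AC = (1, -6, -2), AD = (1, -2, -1).
AC × AD = (2, -1, 4).
AB · (AC × AD) = 0.
The scalar triple product vanishes, so the four points are coplanar.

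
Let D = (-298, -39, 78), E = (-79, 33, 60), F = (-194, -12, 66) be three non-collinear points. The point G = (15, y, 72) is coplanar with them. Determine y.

105

The plane through D, E, F has equation −378x + 756y − 1575z = -39690.
Substituting G: (756)y + (-119070) = -39690, so y = 105.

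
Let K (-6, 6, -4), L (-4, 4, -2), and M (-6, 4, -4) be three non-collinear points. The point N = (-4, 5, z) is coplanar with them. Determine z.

-2

Coplanarity requires KL · (KM × KN) = 0.
KL = (2, -2, 2), KM = (0, -2, 0); the triple product is linear in z with coefficient -4 and constant term -8.
Setting it to zero: z = -2.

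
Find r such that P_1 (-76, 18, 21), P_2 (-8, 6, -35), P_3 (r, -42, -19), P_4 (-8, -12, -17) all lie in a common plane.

Normal to plane P_1P_2P_4: n = (-1224, -1224, -1224); plane equation n·P = 45288.
Requiring n·P_3 = 45288: (-1224)r + (74664) = 45288.
So r = 24.

24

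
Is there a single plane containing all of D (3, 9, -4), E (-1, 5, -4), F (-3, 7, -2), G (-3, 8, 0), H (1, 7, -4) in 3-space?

No

The plane through D, E, F has normal n = DE × DF = (-8, 8, -16) and equation n·P = 112.
Checking the remaining points: n·G = 88, n·H = 112.
Since n·G = 88 ≠ 112, G is off the plane and the points are not all coplanar.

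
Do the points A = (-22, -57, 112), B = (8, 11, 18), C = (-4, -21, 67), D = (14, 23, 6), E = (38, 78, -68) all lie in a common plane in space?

No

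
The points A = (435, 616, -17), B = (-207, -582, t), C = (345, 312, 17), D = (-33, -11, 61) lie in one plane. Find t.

The points are coplanar iff AB · (AC × AD) = 0.
Expanding, this is linear in t: (-85842)t + (10730250) = 0.
So t = 125.

125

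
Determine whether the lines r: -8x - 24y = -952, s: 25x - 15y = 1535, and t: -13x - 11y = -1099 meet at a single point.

The three lines meet at one point iff the augmented coefficient matrix [aᵢ bᵢ cᵢ] has rank < 3, i.e. its determinant vanishes.
Here the determinant is 0.
It vanishes, so the lines are concurrent at (71, 16).

Yes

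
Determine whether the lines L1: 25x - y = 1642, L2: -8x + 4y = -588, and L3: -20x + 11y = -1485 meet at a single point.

No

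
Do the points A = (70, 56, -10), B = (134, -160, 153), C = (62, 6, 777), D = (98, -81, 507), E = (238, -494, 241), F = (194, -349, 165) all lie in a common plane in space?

The plane through A, B, C has normal n = AB × AC = (-161842, -51672, -4928) and equation n·P = -14173292.
Checking the remaining points: n·D = -14173580, n·E = -14180076, n·F = -14176940.
Since n·D = -14173580 ≠ -14173292, D is off the plane and the points are not all coplanar.

No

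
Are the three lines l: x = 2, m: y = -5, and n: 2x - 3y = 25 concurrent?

No

The three lines meet at one point iff the augmented coefficient matrix [aᵢ bᵢ cᵢ] has rank < 3, i.e. its determinant vanishes.
Here the determinant is 6.
Nonzero, so no common point exists.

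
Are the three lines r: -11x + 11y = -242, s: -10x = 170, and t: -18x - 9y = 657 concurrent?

Yes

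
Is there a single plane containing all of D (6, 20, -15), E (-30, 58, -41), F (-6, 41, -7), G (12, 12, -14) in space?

Yes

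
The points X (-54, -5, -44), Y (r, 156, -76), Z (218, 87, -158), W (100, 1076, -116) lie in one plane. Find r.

Normal to plane XZW: n = (116610, 2028, 279864); plane equation n·P = -18621096.
Requiring n·Y = -18621096: (116610)r + (-20953296) = -18621096.
So r = 20.

20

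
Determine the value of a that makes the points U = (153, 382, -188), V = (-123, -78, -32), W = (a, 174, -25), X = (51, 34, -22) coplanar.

The points are coplanar iff UV · (UW × UX) = 0.
Expanding, this is linear in a: (22072)a + (-5164848) = 0.
So a = 234.

234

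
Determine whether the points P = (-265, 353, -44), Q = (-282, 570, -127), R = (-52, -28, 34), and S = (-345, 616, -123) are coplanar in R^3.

No

A normal to the plane through P, Q, R is n = PQ × PR = (-14697, -16353, -39744).
The plane has equation n·X = -129168. For S: n·S = -114471.
-114471 ≠ -129168, so S is off the plane.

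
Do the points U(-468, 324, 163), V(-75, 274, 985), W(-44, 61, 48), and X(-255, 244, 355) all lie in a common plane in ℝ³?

Yes

A normal to the plane through U, V, W is n = UV × UW = (221936, 393723, -82159).
The plane has equation n·P = 10308287. For X: n·X = 10308287.
Equal, so X lies in the plane and all four are coplanar.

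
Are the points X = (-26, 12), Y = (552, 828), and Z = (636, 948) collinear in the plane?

No

XY = (578, 816), XZ = (662, 936).
If collinear, XZ would be a scalar multiple of XY. But (578)·(936) ≠ (816)·(662) (difference 816), so they are not parallel; the points are not collinear.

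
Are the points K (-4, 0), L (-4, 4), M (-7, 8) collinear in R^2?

No

KL = (0, 4), KM = (-3, 8).
det[KL; KM] = (0)(8) − (4)(-3) = 12.
The determinant is nonzero, so they are not collinear.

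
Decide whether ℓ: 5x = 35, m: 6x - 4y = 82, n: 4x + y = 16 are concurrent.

No

Intersecting ℓ and m: solving the 2×2 system gives (x, y) = (7, -10).
Substitute into n: (4)(7) + (1)(-10) = 18.
But n requires 16 ≠ 18, so the three lines have no common point.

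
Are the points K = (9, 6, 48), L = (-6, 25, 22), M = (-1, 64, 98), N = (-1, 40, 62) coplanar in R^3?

With K as base: KL = (-15, 19, -26), KM = (-10, 58, 50), KN = (-10, 34, 14).
KM × KN = (-888, -360, 240).
KL · (KM × KN) = 240.
Since 240 ≠ 0, the four points are not coplanar.

No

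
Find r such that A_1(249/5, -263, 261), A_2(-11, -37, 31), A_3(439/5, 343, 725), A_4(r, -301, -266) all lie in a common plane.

Coplanarity ⇔ det[A_1A_2; A_1A_3; A_1A_4] = 0.
Expanding, this is linear in r: (244244)r + (55199144/5) = 0.
So r = -226/5.

-226/5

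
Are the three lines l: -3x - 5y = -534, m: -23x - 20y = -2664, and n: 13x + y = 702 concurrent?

Yes

Lines aᵢx + bᵢy = cᵢ with pairwise distinct directions are concurrent exactly when det[aᵢ bᵢ cᵢ] = 0.
Here the determinant is 0.
It vanishes, so the lines are concurrent at (48, 78).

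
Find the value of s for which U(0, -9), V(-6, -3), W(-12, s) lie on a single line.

3

The three points are collinear iff det[UV; UW] = 0.
This determinant is linear in s: (-6)s + (18) = 0, so s = 3.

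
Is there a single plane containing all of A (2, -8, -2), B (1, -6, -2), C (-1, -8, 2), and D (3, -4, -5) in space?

With A as base: AB = (-1, 2, 0), AC = (-3, 0, 4), AD = (1, 4, -3).
AC × AD = (-16, -5, -12).
AB · (AC × AD) = 6.
Since 6 ≠ 0, the four points are not coplanar.

No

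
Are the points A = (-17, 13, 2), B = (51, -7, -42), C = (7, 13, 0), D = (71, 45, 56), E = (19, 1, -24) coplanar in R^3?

Yes

The plane through A, B, C has normal n = AB × AC = (40, -920, 480) and equation n·P = -11680.
Checking the remaining points: n·D = -11680, n·E = -11680.
All equal -11680, so all 5 points lie in one plane.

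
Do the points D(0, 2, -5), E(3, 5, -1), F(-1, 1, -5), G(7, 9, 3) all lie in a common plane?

Yes

With D as base: DE = (3, 3, 4), DF = (-1, -1, 0), DG = (7, 7, 8).
DF × DG = (-8, 8, 0).
DE · (DF × DG) = 0.
The scalar triple product vanishes, so the four points are coplanar.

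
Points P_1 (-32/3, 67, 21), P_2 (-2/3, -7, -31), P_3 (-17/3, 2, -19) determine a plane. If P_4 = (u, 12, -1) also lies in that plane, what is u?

Coplanarity requires P_1P_2 · (P_1P_3 × P_1P_4) = 0.
P_1P_2 = (10, -74, -52), P_1P_3 = (5, -65, -40); the triple product is linear in u with coefficient -420 and constant term -6020.
Setting it to zero: u = -43/3.

-43/3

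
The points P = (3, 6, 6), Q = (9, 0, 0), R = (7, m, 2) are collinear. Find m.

2

Direction PQ = (6, -6, -6). From the x-coordinate of R, the parameter along the line is τ = (7 − 3)/6 = 2/3.
Then m = 6 + 2/3·(-6) = 2.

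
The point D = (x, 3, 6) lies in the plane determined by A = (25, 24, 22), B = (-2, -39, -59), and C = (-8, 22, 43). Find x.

1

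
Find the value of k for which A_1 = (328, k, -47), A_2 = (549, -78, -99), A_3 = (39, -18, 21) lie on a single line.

-52

Direction A_2A_3 = (-510, 60, 120). From the x-coordinate of A_1, the parameter along the line is τ = (328 − 549)/(-510) = 13/30.
Then k = (-78) + 13/30·(60) = -52.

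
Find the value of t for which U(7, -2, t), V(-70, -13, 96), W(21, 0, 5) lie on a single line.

Direction VW = (91, 13, -91). From the x-coordinate of U, the parameter along the line is τ = (7 − (-70))/91 = 11/13.
Then t = 96 + 11/13·(-91) = 19.

19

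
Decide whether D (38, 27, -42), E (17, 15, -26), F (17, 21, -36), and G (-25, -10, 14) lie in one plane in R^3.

A normal to the plane through D, E, F is n = DE × DF = (24, -210, -126).
The plane has equation n·P = 534. For G: n·G = -264.
-264 ≠ 534, so G is off the plane.

No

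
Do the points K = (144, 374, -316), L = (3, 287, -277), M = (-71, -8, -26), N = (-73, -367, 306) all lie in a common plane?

With K as base: KL = (-141, -87, 39), KM = (-215, -382, 290), KN = (-217, -741, 622).
KM × KN = (-22714, 70800, 76421).
KL · (KM × KN) = 23493.
Since 23493 ≠ 0, the four points are not coplanar.

No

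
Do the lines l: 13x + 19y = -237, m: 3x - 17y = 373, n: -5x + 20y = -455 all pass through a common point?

Yes

Intersecting l and m: solving the 2×2 system gives (x, y) = (11, -20).
Substitute into n: (-5)(11) + (20)(-20) = -455.
This equals -455, so (11, -20) lies on all three lines and they are concurrent.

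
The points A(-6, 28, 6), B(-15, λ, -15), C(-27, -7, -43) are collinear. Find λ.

Collinearity requires AB × AC = 0; each component is linear in λ.
The x-component gives (-49)λ + (637) = 0, so λ = 13.
The remaining components then also vanish.

13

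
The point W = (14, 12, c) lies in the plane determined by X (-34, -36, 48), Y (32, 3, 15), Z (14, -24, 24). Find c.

24

Coplanarity requires XY · (XZ × XW) = 0.
XY = (66, 39, -33), XZ = (48, 12, -24); the triple product is linear in c with coefficient -1080 and constant term 25920.
Setting it to zero: c = 24.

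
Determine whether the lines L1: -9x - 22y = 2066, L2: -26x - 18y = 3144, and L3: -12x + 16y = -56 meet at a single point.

Yes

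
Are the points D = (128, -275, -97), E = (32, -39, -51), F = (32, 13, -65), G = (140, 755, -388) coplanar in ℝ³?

With D as base: DE = (-96, 236, 46), DF = (-96, 288, 32), DG = (12, 1030, -291).
DF × DG = (-116768, -27552, -102336).
DE · (DF × DG) = 0.
The scalar triple product vanishes, so the four points are coplanar.

Yes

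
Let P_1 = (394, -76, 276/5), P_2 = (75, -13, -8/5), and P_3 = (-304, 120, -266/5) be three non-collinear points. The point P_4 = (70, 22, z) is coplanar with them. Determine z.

The plane through P_1, P_2, P_3 has equation (21518/5)x + (25334/5)y − 18550z = 1432908/5.
Substituting P_4: (-18550)z + (2063608/5) = 1432908/5, so z = 34/5.

34/5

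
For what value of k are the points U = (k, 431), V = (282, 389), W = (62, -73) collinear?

302

Collinearity: (U − V) must be parallel to (W − V) = (-220, -462).
Cross-multiplying the components: (k − 282)·(-462) = (42)·(-220).
Solving gives k = 302.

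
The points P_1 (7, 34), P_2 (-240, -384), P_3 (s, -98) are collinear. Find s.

Collinearity: (P_3 − P_1) must be parallel to (P_2 − P_1) = (-247, -418).
Cross-multiplying the components: (s − 7)·(-418) = (-132)·(-247).
Solving gives s = -71.

-71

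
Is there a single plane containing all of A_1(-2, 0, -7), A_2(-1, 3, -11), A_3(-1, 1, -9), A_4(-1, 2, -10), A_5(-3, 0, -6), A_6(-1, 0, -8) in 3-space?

Yes

The plane through A_1, A_2, A_3 has normal n = A_1A_2 × A_1A_3 = (-2, -2, -2) and equation n·P = 18.
Checking the remaining points: n·A_4 = 18, n·A_5 = 18, n·A_6 = 18.
All equal 18, so all 6 points lie in one plane.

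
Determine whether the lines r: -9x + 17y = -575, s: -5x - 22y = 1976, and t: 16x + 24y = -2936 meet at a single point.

Yes

Intersecting r and s: solving the 2×2 system gives (x, y) = (-74, -73).
Substitute into t: (16)(-74) + (24)(-73) = -2936.
This equals -2936, so (-74, -73) lies on all three lines and they are concurrent.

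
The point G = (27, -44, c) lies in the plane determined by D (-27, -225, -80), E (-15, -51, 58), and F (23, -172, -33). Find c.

68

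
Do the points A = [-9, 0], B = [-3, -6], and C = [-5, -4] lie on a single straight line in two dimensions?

AB = (6, -6), AC = (4, -4).
Checking proportionality: AC = 2/3·AB, so the vectors are parallel and the points are collinear.

Yes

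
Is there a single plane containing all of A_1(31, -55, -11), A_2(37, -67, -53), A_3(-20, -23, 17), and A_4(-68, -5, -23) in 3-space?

The four points are coplanar iff the 3×3 determinant with rows A_1A_2, A_1A_3, A_1A_4 is zero.
Rows: (6, -12, -42), (-51, 32, 28), (-99, 50, -12).
Expanding along the first row: (6)(-1784) − (-12)(3384) + (-42)(618) = 3948.
Nonzero ⇒ not coplanar.

No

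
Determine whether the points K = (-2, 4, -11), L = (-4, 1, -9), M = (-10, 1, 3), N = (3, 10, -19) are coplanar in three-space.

The four points are coplanar iff the 3×3 determinant with rows KL, KM, KN is zero.
Rows: (-2, -3, 2), (-8, -3, 14), (5, 6, -8).
Expanding along the first row: (-2)(-60) − (-3)(-6) + (2)(-33) = 36.
Nonzero ⇒ not coplanar.

No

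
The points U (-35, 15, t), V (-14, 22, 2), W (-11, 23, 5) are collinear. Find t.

-19

Direction VW = (3, 1, 3). From the x-coordinate of U, the parameter along the line is τ = (-35 − (-14))/3 = -7.
Then t = 2 + (-7)·(3) = -19.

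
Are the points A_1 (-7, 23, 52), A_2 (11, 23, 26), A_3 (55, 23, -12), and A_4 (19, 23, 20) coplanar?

Yes

A normal to the plane through A_1, A_2, A_3 is n = A_1A_2 × A_1A_3 = (0, -460, 0).
The plane has equation n·P = -10580. For A_4: n·A_4 = -10580.
Equal, so A_4 lies in the plane and all four are coplanar.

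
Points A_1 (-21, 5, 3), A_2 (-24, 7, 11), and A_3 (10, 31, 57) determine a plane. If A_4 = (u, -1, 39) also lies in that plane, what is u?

The plane through A_1, A_2, A_3 has equation −100x + 410y − 140z = 3730.
Substituting A_4: (-100)u + (-5870) = 3730, so u = -96.

-96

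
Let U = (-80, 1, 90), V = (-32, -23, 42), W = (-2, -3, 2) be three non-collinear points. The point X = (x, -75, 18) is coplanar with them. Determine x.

A normal to the plane is n = UV × UW = (1920, 480, 1680).
X lies in the plane iff n · UX = 0.
This gives (1920)x + (-3840) = 0, so x = 2.

2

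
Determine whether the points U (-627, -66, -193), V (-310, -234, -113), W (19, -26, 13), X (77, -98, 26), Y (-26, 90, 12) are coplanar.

No

The plane through U, V, W has normal n = UV × UW = (-37808, -13622, 121208) and equation n·P = 1211524.
Checking the remaining points: n·X = 1575148, n·Y = 1211524.
Since n·X = 1575148 ≠ 1211524, X is off the plane and the points are not all coplanar.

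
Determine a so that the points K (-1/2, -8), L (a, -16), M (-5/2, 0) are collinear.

3/2

Collinearity: (L − K) must be parallel to (M − K) = (-2, 8).
Cross-multiplying the components: (a − (-1/2))·(8) = (-8)·(-2).
Solving gives a = 3/2.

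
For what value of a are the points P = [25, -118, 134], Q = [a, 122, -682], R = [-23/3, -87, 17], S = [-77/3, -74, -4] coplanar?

-725/3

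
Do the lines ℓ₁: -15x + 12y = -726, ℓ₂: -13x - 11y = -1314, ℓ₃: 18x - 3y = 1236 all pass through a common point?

Yes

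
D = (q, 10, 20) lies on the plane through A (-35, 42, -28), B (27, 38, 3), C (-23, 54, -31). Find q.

21

The plane through A, B, C has equation −360x + 558y + 792z = 13860.
Substituting D: (-360)q + (21420) = 13860, so q = 21.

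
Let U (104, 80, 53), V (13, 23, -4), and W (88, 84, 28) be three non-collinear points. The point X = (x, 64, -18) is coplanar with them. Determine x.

A normal to the plane is n = UV × UW = (1653, -1363, -1276).
X lies in the plane iff n · UX = 0.
This gives (1653)x + (-59508) = 0, so x = 36.

36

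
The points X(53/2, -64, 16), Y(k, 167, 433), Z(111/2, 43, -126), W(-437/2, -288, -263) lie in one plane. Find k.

641/2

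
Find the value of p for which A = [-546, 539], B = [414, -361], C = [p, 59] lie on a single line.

-34

The three points are collinear iff det[AB; AC] = 0.
This determinant is linear in p: (900)p + (30600) = 0, so p = -34.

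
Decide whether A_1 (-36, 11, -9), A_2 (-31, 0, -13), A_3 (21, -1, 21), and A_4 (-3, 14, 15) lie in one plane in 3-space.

A normal to the plane through A_1, A_2, A_3 is n = A_1A_2 × A_1A_3 = (-378, -378, 567).
The plane has equation n·P = 4347. For A_4: n·A_4 = 4347.
Equal, so A_4 lies in the plane and all four are coplanar.

Yes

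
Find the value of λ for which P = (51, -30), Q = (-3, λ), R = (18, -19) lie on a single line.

-12

Collinearity: (Q − P) must be parallel to (R − P) = (-33, 11).
Cross-multiplying the components: (λ − (-30))·(-33) = (-54)·(11).
Solving gives λ = -12.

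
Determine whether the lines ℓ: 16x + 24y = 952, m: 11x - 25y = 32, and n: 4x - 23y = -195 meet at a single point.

No

Intersecting ℓ and m: solving the 2×2 system gives (x, y) = (37, 15).
Substitute into n: (4)(37) + (-23)(15) = -197.
But n requires -195 ≠ -197, so the three lines have no common point.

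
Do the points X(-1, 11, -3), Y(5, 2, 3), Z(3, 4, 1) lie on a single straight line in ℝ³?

No

XY = (6, -9, 6), XZ = (4, -7, 4).
Comparing components 2 and 3: (-9)(4) − (6)(-7) = 6 ≠ 0, so XY and XZ are not parallel and the points are not collinear.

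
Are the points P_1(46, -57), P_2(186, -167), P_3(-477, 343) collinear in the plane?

P_1P_2 = (140, -110), P_1P_3 = (-523, 400).
If collinear, P_1P_3 would be a scalar multiple of P_1P_2. But (140)·(400) ≠ (-110)·(-523) (difference -1530), so they are not parallel; the points are not collinear.

No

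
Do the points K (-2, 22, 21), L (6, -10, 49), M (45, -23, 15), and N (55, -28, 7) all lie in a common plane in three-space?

No

A normal to the plane through K, L, M is n = KL × KM = (1452, 1364, 1144).
The plane has equation n·P = 51128. For N: n·N = 49676.
49676 ≠ 51128, so N is off the plane.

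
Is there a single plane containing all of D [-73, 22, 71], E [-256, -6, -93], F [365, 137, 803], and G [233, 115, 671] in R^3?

With D as base: DE = (-183, -28, -164), DF = (438, 115, 732), DG = (306, 93, 600).
DF × DG = (924, -38808, 5544).
DE · (DF × DG) = 8316.
Since 8316 ≠ 0, the four points are not coplanar.

No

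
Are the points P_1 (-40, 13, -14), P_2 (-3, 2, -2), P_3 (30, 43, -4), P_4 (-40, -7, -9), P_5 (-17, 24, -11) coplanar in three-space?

The plane through P_1, P_2, P_3 has normal n = P_1P_2 × P_1P_3 = (-470, 470, 1880) and equation n·P = -1410.
Checking the remaining points: n·P_4 = -1410, n·P_5 = -1410.
All equal -1410, so all 5 points lie in one plane.

Yes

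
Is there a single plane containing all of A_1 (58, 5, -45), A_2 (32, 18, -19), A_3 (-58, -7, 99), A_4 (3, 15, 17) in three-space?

With A_1 as base: A_1A_2 = (-26, 13, 26), A_1A_3 = (-116, -12, 144), A_1A_4 = (-55, 10, 62).
A_1A_3 × A_1A_4 = (-2184, -728, -1820).
A_1A_2 · (A_1A_3 × A_1A_4) = 0.
The scalar triple product vanishes, so the four points are coplanar.

Yes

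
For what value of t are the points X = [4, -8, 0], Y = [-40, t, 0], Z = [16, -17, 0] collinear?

25

Collinearity requires XY × XZ = 0; each component is linear in t.
The z-component gives (-12)t + (300) = 0, so t = 25.
The remaining components then also vanish.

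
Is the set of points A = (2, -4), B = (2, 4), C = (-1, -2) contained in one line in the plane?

AB = (0, 8), AC = (-3, 2).
Twice the signed area of △ABC is (0)(2) − (8)(-3) = 24.
The area is nonzero, so the three points are not collinear.

No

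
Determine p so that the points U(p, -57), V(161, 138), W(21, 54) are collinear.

The three points are collinear iff det[UV; UW] = 0.
This determinant is linear in p: (84)p + (13776) = 0, so p = -164.

-164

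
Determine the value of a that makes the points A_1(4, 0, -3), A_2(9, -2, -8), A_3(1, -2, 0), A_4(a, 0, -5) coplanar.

6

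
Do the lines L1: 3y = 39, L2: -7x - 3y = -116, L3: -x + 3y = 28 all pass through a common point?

Yes

Intersecting L1 and L2: solving the 2×2 system gives (x, y) = (11, 13).
Substitute into L3: (-1)(11) + (3)(13) = 28.
This equals 28, so (11, 13) lies on all three lines and they are concurrent.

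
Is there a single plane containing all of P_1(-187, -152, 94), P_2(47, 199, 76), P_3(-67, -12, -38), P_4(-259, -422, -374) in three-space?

With P_1 as base: P_1P_2 = (234, 351, -18), P_1P_3 = (120, 140, -132), P_1P_4 = (-72, -270, -468).
P_1P_3 × P_1P_4 = (-101160, 65664, -22320).
P_1P_2 · (P_1P_3 × P_1P_4) = -221616.
Since -221616 ≠ 0, the four points are not coplanar.

No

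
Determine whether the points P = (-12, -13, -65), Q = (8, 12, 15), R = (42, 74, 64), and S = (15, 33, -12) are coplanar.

No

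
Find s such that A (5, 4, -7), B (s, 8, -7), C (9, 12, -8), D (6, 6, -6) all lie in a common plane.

The points are coplanar iff AB · (AC × AD) = 0.
Expanding, this is linear in s: (10)s + (-70) = 0.
So s = 7.

7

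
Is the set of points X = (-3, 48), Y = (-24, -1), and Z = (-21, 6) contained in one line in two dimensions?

XY = (-21, -49), XZ = (-18, -42).
Checking proportionality: XZ = 6/7·XY, so the vectors are parallel and the points are collinear.

Yes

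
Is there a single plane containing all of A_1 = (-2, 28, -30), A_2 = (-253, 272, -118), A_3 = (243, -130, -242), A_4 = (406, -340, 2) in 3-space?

No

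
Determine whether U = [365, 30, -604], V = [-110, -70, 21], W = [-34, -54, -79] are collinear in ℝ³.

Yes

UV = (-475, -100, 625), UW = (-399, -84, 525).
UV × UW = (0, 0, 0).
The cross product vanishes, so the three points are collinear.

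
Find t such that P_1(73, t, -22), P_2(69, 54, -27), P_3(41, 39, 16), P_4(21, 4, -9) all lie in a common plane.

61

The points are coplanar iff P_1P_2 · (P_1P_3 × P_1P_4) = 0.
Expanding, this is linear in t: (1560)t + (-95160) = 0.
So t = 61.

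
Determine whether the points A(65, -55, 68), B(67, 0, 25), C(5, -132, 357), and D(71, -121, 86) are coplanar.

Yes

With A as base: AB = (2, 55, -43), AC = (-60, -77, 289), AD = (6, -66, 18).
AC × AD = (17688, 2814, 4422).
AB · (AC × AD) = 0.
The scalar triple product vanishes, so the four points are coplanar.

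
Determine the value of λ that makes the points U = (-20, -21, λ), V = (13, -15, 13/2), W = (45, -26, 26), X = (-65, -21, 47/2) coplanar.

41/2

The points are coplanar iff UV · (UW × UX) = 0.
Expanding, this is linear in λ: (1050)λ + (-21525) = 0.
So λ = 41/2.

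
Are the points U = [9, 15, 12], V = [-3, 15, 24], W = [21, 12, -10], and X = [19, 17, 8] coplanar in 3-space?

The four points are coplanar iff the 3×3 determinant with rows UV, UW, UX is zero.
Rows: (-12, 0, 12), (12, -3, -22), (10, 2, -4).
Expanding along the first row: (-12)(56) − (0)(172) + (12)(54) = -24.
Nonzero ⇒ not coplanar.

No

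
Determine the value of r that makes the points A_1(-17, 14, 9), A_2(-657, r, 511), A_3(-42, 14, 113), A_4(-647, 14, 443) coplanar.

14

The points are coplanar iff A_1A_2 · (A_1A_3 × A_1A_4) = 0.
Expanding, this is linear in r: (-54670)r + (765380) = 0.
So r = 14.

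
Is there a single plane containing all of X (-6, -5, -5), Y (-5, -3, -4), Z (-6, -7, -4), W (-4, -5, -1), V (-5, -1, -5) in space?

The plane through X, Y, Z has normal n = XY × XZ = (4, -1, -2) and equation n·P = -9.
Checking the remaining points: n·W = -9, n·V = -9.
All equal -9, so all 5 points lie in one plane.

Yes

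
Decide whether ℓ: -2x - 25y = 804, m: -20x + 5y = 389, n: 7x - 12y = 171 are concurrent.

Intersecting ℓ and m: solving the 2×2 system gives (x, y) = (-2749/102, -7651/255).
Substitute into n: (7)(-2749/102) + (-12)(-7651/255) = 87409/510.
But n requires 171 ≠ 87409/510, so the three lines have no common point.

No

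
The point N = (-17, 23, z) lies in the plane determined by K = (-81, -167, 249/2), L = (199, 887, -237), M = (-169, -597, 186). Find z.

15

Coplanarity requires KL · (KM × KN) = 0.
KL = (280, 1054, -723/2), KM = (-88, -430, 123/2); the triple product is linear in z with coefficient -27648 and constant term 414720.
Setting it to zero: z = 15.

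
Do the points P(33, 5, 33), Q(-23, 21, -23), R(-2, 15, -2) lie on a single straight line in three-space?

Yes

PQ = (-56, 16, -56), PR = (-35, 10, -35).
Each component of PR is 5/8 times the corresponding component of PQ, so PR = 5/8·PQ and the points are collinear.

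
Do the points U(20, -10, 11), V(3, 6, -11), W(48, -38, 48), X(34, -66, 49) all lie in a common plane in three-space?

The four points are coplanar iff the 3×3 determinant with rows UV, UW, UX is zero.
Rows: (-17, 16, -22), (28, -28, 37), (14, -56, 38).
Expanding along the first row: (-17)(1008) − (16)(546) + (-22)(-1176) = 0.
Zero determinant ⇒ coplanar.

Yes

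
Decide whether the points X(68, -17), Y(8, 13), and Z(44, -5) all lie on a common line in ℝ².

Yes

XY = (-60, 30), XZ = (-24, 12).
Twice the signed area of △XYZ is (-60)(12) − (30)(-24) = 0.
The triangle is degenerate (zero area), so the points are collinear.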